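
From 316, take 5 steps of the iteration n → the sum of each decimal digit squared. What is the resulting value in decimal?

89

316 → 3² + 1² + 6² = 46
46 → 4² + 6² = 52
52 → 5² + 2² = 29
29 → 2² + 9² = 85
85 → 8² + 5² = 89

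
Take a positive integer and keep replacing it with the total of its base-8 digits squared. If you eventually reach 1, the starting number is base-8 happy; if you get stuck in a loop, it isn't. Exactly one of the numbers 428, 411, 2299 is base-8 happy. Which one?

428: 428 → 77 → 27 → 18 → 8 → 1  — reaches 1 (base-8 happy)
411: 411 → 54 → 72 → 2 → 4 → 16 → 4  — repeats 4 (not base-8 happy)
2299: 2299 → 83 → 14 → 37 → 41 → 26 → 13 → 26  — repeats 26 (not base-8 happy)

428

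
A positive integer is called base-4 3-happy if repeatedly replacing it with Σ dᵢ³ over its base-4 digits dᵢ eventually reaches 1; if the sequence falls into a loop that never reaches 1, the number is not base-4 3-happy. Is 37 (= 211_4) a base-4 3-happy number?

base-4 3-happy

37 = (2,1,1)_4 → 2³ + 1³ + 1³ = 8 + 1 + 1 = 10
10 = (2,2)_4 → 2³ + 2³ = 8 + 8 = 16
16 = (1,0,0)_4 → 1³ + 0³ + 0³ = 1 + 0 + 0 = 1  — reached 1.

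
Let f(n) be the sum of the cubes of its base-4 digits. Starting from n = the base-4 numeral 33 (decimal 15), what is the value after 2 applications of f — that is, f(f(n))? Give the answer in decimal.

36

15 = (3,3)_4 → 3³ + 3³ = 27 + 27 = 54
54 = (3,1,2)_4 → 3³ + 1³ + 2³ = 27 + 1 + 8 = 36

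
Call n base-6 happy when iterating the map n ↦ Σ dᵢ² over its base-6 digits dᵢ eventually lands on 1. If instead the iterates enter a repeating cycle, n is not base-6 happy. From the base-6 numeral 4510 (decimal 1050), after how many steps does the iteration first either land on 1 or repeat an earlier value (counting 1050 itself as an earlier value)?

13

1050 = (4,5,1,0)_6 → 4² + 5² + 1² + 0² = 42
42 = (1,1,0)_6 → 1² + 1² + 0² = 2
2 = (2)_6 → 2² = 4
4 = (4)_6 → 4² = 16
16 = (2,4)_6 → 2² + 4² = 20
20 = (3,2)_6 → 3² + 2² = 13
13 = (2,1)_6 → 2² + 1² = 5
5 = (5)_6 → 5² = 25
25 = (4,1)_6 → 4² + 1² = 17
17 = (2,5)_6 → 2² + 5² = 29
29 = (4,5)_6 → 4² + 5² = 41
41 = (1,0,5)_6 → 1² + 0² + 5² = 26
26 = (4,2)_6 → 4² + 2² = 20  — 20 repeats.
That took 13 steps.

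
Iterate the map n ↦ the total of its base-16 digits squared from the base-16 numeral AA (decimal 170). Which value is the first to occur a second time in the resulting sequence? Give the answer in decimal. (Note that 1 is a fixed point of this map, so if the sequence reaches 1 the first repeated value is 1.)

170 = (10,10)_16 → 10² + 10² = 100 + 100 = 200
200 = (12,8)_16 → 12² + 8² = 144 + 64 = 208
208 = (13,0)_16 → 13² + 0² = 169 + 0 = 169
169 = (10,9)_16 → 10² + 9² = 100 + 81 = 181
181 = (11,5)_16 → 11² + 5² = 121 + 25 = 146
146 = (9,2)_16 → 9² + 2² = 81 + 4 = 85
85 = (5,5)_16 → 5² + 5² = 25 + 25 = 50
50 = (3,2)_16 → 3² + 2² = 9 + 4 = 13
13 = (13)_16 → 13² = 169  — 169 already appeared earlier.

169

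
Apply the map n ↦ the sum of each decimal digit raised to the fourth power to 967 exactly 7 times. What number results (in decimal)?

13139

967 → 10258
10258 → 4738
4738 → 6834
6834 → 5729
5729 → 9603
9603 → 7938
7938 → 13139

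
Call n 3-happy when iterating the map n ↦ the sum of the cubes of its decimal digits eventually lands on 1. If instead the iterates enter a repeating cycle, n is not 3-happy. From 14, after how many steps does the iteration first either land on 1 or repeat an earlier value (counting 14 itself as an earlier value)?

14 → 1³ + 4³ = 65
65 → 6³ + 5³ = 341
341 → 3³ + 4³ + 1³ = 92
92 → 9³ + 2³ = 737
737 → 7³ + 3³ + 7³ = 713
713 → 7³ + 1³ + 3³ = 371
371 → 3³ + 7³ + 1³ = 371  — 371 repeats.
That took 7 steps.

7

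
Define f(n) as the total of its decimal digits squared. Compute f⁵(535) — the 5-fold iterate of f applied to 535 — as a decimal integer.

535 → 5² + 3² + 5² = 25 + 9 + 25 = 59
59 → 5² + 9² = 25 + 81 = 106
106 → 1² + 0² + 6² = 1 + 0 + 36 = 37
37 → 3² + 7² = 9 + 49 = 58
58 → 5² + 8² = 25 + 64 = 89

89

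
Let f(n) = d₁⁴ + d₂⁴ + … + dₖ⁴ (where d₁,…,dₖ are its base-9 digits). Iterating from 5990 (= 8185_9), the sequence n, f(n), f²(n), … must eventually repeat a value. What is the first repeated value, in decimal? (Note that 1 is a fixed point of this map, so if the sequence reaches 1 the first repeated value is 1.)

5990 = (8,1,8,5)_9 → 8⁴ + 1⁴ + 8⁴ + 5⁴ = 4096 + 1 + 4096 + 625 = 8818
8818 = (1,3,0,7,7)_9 → 1⁴ + 3⁴ + 0⁴ + 7⁴ + 7⁴ = 1 + 81 + 0 + 2401 + 2401 = 4884
4884 = (6,6,2,6)_9 → 6⁴ + 6⁴ + 2⁴ + 6⁴ = 1296 + 1296 + 16 + 1296 = 3904
3904 = (5,3,1,7)_9 → 5⁴ + 3⁴ + 1⁴ + 7⁴ = 625 + 81 + 1 + 2401 = 3108
3108 = (4,2,3,3)_9 → 4⁴ + 2⁴ + 3⁴ + 3⁴ = 256 + 16 + 81 + 81 = 434
434 = (5,3,2)_9 → 5⁴ + 3⁴ + 2⁴ = 625 + 81 + 16 = 722
722 = (8,8,2)_9 → 8⁴ + 8⁴ + 2⁴ = 4096 + 4096 + 16 = 8208
8208 = (1,2,2,3,0)_9 → 1⁴ + 2⁴ + 2⁴ + 3⁴ + 0⁴ = 1 + 16 + 16 + 81 + 0 = 114
114 = (1,3,6)_9 → 1⁴ + 3⁴ + 6⁴ = 1 + 81 + 1296 = 1378
1378 = (1,8,0,1)_9 → 1⁴ + 8⁴ + 0⁴ + 1⁴ = 1 + 4096 + 0 + 1 = 4098
4098 = (5,5,5,3)_9 → 5⁴ + 5⁴ + 5⁴ + 3⁴ = 625 + 625 + 625 + 81 = 1956
1956 = (2,6,1,3)_9 → 2⁴ + 6⁴ + 1⁴ + 3⁴ = 16 + 1296 + 1 + 81 = 1394
1394 = (1,8,1,8)_9 → 1⁴ + 8⁴ + 1⁴ + 8⁴ = 1 + 4096 + 1 + 4096 = 8194
8194 = (1,2,2,1,4)_9 → 1⁴ + 2⁴ + 2⁴ + 1⁴ + 4⁴ = 1 + 16 + 16 + 1 + 256 = 290
290 = (3,5,2)_9 → 3⁴ + 5⁴ + 2⁴ = 81 + 625 + 16 = 722  — 722 already appeared earlier.

722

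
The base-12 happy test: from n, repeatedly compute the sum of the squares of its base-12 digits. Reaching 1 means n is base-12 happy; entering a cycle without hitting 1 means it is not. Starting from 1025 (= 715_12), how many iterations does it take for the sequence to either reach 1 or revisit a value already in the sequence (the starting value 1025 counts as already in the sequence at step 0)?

1025 = (7,1,5)_12 → 75
75 = (6,3)_12 → 45
45 = (3,9)_12 → 90
90 = (7,6)_12 → 85
85 = (7,1)_12 → 50
50 = (4,2)_12 → 20
20 = (1,8)_12 → 65
65 = (5,5)_12 → 50  — 50 repeats.
That took 8 steps.

8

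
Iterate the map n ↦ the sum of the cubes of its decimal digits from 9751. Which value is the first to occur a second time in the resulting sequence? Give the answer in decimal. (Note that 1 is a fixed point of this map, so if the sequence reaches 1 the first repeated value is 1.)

1

9751 → 9³ + 7³ + 5³ + 1³ = 1198
1198 → 1³ + 1³ + 9³ + 8³ = 1243
1243 → 1³ + 2³ + 4³ + 3³ = 100
100 → 1³ + 0³ + 0³ = 1  — reached the fixed point 1.
1 → 1, so 1 is the first repeated value.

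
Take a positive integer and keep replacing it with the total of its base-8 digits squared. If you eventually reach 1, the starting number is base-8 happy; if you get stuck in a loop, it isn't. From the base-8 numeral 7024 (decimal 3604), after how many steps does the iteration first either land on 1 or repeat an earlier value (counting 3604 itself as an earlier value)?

3604 = (7,0,2,4)_8 → 7² + 0² + 2² + 4² = 69
69 = (1,0,5)_8 → 1² + 0² + 5² = 26
26 = (3,2)_8 → 3² + 2² = 13
13 = (1,5)_8 → 1² + 5² = 26  — 26 repeats.
That took 4 steps.

4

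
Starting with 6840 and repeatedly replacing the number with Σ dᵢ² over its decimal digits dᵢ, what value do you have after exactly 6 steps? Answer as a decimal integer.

145

6840 → 116
116 → 38
38 → 73
73 → 58
58 → 89
89 → 145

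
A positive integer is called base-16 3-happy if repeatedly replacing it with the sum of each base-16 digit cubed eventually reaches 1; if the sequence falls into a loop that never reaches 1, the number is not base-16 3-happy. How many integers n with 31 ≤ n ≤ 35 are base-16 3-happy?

31: 31 → 3376 → 2224 → 1843 → 397 → 2710 → 1945 → 1801 → 1072 → 91 → 1456 → 1456  (repeats 1456)
32: 32 → 8 → 512 → 8  (repeats 8)
33: 33 → 9 → 729 → 2934 → 1890 → 567 → 378 → 1344 → 189 → 3528 → 4437 → 252 → 5103 → 6147 → 540 → 1737 → 2673 → 1344  (repeats 1344)
34: 34 → 16 → 1  (reaches 1)
35: 35 → 35  (repeats 35)
base-16 3-happy: 34

1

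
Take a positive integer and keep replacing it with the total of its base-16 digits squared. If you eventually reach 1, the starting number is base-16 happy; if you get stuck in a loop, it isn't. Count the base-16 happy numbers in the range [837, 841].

837: 837 → 50 → 13 → 169 → 181 → 146 → 85 → 50  (repeats 50)
838: 838 → 61 → 178 → 125 → 218 → 269 → 170 → 200 → 208 → 169 → 181 → 146 → 85 → 50 → 13 → 169  (repeats 169)
839: 839 → 74 → 116 → 65 → 17 → 2 → 4 → 16 → 1  (reaches 1)
840: 840 → 89 → 106 → 136 → 128 → 64 → 16 → 1  (reaches 1)
841: 841 → 106 → 136 → 128 → 64 → 16 → 1  (reaches 1)
base-16 happy: 839, 840, 841

3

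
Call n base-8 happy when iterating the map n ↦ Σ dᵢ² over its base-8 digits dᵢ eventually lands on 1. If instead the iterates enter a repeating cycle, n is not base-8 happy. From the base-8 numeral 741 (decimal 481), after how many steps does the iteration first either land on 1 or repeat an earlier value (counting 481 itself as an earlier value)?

5

481 = (7,4,1)_8 → 7² + 4² + 1² = 66
66 = (1,0,2)_8 → 1² + 0² + 2² = 5
5 = (5)_8 → 5² = 25
25 = (3,1)_8 → 3² + 1² = 10
10 = (1,2)_8 → 1² + 2² = 5  — 5 repeats.
That took 5 steps.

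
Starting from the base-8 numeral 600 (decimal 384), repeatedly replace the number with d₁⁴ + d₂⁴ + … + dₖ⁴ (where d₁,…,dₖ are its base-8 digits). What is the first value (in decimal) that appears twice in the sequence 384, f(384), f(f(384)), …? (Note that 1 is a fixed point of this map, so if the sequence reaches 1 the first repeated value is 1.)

384 = (6,0,0)_8 → 6⁴ + 0⁴ + 0⁴ = 1296 + 0 + 0 = 1296
1296 = (2,4,2,0)_8 → 2⁴ + 4⁴ + 2⁴ + 0⁴ = 16 + 256 + 16 + 0 = 288
288 = (4,4,0)_8 → 4⁴ + 4⁴ + 0⁴ = 256 + 256 + 0 = 512
512 = (1,0,0,0)_8 → 1⁴ + 0⁴ + 0⁴ + 0⁴ = 1 + 0 + 0 + 0 = 1  — reached the fixed point 1.
1 → 1, so 1 is the first repeated value.

1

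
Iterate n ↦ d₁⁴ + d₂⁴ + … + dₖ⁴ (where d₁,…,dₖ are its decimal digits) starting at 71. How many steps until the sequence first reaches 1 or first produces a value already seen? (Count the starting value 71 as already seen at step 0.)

71 → 2402
2402 → 288
288 → 8208
8208 → 8208  — 8208 repeats.
That took 4 steps.

4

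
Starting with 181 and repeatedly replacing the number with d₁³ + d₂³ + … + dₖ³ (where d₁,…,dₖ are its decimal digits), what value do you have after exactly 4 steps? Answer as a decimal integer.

181 → 514
514 → 190
190 → 730
730 → 370

370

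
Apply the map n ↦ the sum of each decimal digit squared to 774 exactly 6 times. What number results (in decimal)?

774 → 7² + 7² + 4² = 49 + 49 + 16 = 114
114 → 1² + 1² + 4² = 1 + 1 + 16 = 18
18 → 1² + 8² = 1 + 64 = 65
65 → 6² + 5² = 36 + 25 = 61
61 → 6² + 1² = 36 + 1 = 37
37 → 3² + 7² = 9 + 49 = 58

58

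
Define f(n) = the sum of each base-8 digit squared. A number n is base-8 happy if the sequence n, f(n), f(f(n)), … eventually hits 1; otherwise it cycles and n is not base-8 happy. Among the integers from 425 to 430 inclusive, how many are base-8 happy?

2

425: 425 → 62 → 85 → 30 → 45 → 50 → 40 → 25 → 10 → 5 → 25  (repeats 25)
426: 426 → 65 → 2 → 4 → 16 → 4  (repeats 4)
427: 427 → 70 → 37 → 41 → 26 → 13 → 26  (repeats 26)
428: 428 → 77 → 27 → 18 → 8 → 1  (reaches 1)
429: 429 → 86 → 41 → 26 → 13 → 26  (repeats 26)
430: 430 → 97 → 18 → 8 → 1  (reaches 1)
base-8 happy: 428, 430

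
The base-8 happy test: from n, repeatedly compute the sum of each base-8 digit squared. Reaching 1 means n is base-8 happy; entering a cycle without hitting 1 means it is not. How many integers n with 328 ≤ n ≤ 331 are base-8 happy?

1

328: 328 → 26 → 13 → 26  — not base-8 happy
329: 329 → 27 → 18 → 8 → 1  — base-8 happy
330: 330 → 30 → 45 → 50 → 40 → 25 → 10 → 5 → 25  — not base-8 happy
331: 331 → 35 → 25 → 10 → 5 → 25  — not base-8 happy
base-8 happy: 329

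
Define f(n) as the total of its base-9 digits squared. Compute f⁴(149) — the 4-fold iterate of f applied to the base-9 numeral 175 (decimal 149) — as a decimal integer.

149 = (1,7,5)_9 → 1² + 7² + 5² = 1 + 49 + 25 = 75
75 = (8,3)_9 → 8² + 3² = 64 + 9 = 73
73 = (8,1)_9 → 8² + 1² = 64 + 1 = 65
65 = (7,2)_9 → 7² + 2² = 49 + 4 = 53

53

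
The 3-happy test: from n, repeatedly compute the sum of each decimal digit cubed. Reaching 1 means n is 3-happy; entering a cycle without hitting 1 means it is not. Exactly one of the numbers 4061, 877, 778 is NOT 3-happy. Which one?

4061

4061: 4061 → 281 → 521 → 134 → 92 → 737 → 713 → 371 → 371  — repeats 371 (not 3-happy)
877: 877 → 1198 → 1243 → 100 → 1  — reaches 1 (3-happy)
778: 778 → 1198 → 1243 → 100 → 1  — reaches 1 (3-happy)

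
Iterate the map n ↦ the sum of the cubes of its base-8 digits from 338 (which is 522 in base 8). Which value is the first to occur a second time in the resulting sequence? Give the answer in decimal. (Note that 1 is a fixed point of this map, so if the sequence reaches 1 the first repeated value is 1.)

338 = (5,2,2)_8 → 5³ + 2³ + 2³ = 125 + 8 + 8 = 141
141 = (2,1,5)_8 → 2³ + 1³ + 5³ = 8 + 1 + 125 = 134
134 = (2,0,6)_8 → 2³ + 0³ + 6³ = 8 + 0 + 216 = 224
224 = (3,4,0)_8 → 3³ + 4³ + 0³ = 27 + 64 + 0 = 91
91 = (1,3,3)_8 → 1³ + 3³ + 3³ = 1 + 27 + 27 = 55
55 = (6,7)_8 → 6³ + 7³ = 216 + 343 = 559
559 = (1,0,5,7)_8 → 1³ + 0³ + 5³ + 7³ = 1 + 0 + 125 + 343 = 469
469 = (7,2,5)_8 → 7³ + 2³ + 5³ = 343 + 8 + 125 = 476
476 = (7,3,4)_8 → 7³ + 3³ + 4³ = 343 + 27 + 64 = 434
434 = (6,6,2)_8 → 6³ + 6³ + 2³ = 216 + 216 + 8 = 440
440 = (6,7,0)_8 → 6³ + 7³ + 0³ = 216 + 343 + 0 = 559  — 559 already appeared earlier.

559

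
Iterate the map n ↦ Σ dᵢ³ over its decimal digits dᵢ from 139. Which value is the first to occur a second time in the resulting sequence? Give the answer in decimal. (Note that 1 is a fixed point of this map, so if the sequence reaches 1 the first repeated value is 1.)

370

139 → 1³ + 3³ + 9³ = 1 + 27 + 729 = 757
757 → 7³ + 5³ + 7³ = 343 + 125 + 343 = 811
811 → 8³ + 1³ + 1³ = 512 + 1 + 1 = 514
514 → 5³ + 1³ + 4³ = 125 + 1 + 64 = 190
190 → 1³ + 9³ + 0³ = 1 + 729 + 0 = 730
730 → 7³ + 3³ + 0³ = 343 + 27 + 0 = 370
370 → 3³ + 7³ + 0³ = 27 + 343 + 0 = 370  — 370 already appeared earlier.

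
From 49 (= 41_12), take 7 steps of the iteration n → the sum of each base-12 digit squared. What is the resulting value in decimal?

104

49 = (4,1)_12 → 17
17 = (1,5)_12 → 26
26 = (2,2)_12 → 8
8 = (8)_12 → 64
64 = (5,4)_12 → 41
41 = (3,5)_12 → 34
34 = (2,10)_12 → 104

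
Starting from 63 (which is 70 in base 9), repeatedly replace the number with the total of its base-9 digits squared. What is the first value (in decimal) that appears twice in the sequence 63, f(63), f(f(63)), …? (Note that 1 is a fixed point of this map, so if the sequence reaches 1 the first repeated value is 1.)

41

63 = (7,0)_9 → 7² + 0² = 49
49 = (5,4)_9 → 5² + 4² = 41
41 = (4,5)_9 → 4² + 5² = 41  — 41 already appeared earlier.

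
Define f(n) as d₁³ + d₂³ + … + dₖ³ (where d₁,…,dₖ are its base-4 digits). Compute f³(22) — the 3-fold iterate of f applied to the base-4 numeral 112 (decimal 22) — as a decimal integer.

22 = (1,1,2)_4 → 1³ + 1³ + 2³ = 1 + 1 + 8 = 10
10 = (2,2)_4 → 2³ + 2³ = 8 + 8 = 16
16 = (1,0,0)_4 → 1³ + 0³ + 0³ = 1 + 0 + 0 = 1

1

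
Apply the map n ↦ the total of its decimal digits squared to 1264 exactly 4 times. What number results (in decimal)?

61

1264 → 1² + 2² + 6² + 4² = 57
57 → 5² + 7² = 74
74 → 7² + 4² = 65
65 → 6² + 5² = 61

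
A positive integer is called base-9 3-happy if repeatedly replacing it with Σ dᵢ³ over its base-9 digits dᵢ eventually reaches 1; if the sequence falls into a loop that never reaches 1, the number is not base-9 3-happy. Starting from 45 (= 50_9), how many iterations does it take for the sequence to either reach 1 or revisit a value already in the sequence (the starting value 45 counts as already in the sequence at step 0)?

45 = (5,0)_9 → 5³ + 0³ = 125 + 0 = 125
125 = (1,4,8)_9 → 1³ + 4³ + 8³ = 1 + 64 + 512 = 577
577 = (7,1,1)_9 → 7³ + 1³ + 1³ = 343 + 1 + 1 = 345
345 = (4,2,3)_9 → 4³ + 2³ + 3³ = 64 + 8 + 27 = 99
99 = (1,2,0)_9 → 1³ + 2³ + 0³ = 1 + 8 + 0 = 9
9 = (1,0)_9 → 1³ + 0³ = 1 + 0 = 1  — reached 1.
That took 6 steps.

6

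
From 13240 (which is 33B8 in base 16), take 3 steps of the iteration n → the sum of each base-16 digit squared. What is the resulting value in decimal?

13240 = (3,3,11,8)_16 → 3² + 3² + 11² + 8² = 203
203 = (12,11)_16 → 12² + 11² = 265
265 = (1,0,9)_16 → 1² + 0² + 9² = 82

82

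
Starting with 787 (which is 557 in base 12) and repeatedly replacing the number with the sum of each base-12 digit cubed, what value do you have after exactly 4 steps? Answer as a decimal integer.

856

787 = (5,5,7)_12 → 5³ + 5³ + 7³ = 125 + 125 + 343 = 593
593 = (4,1,5)_12 → 4³ + 1³ + 5³ = 64 + 1 + 125 = 190
190 = (1,3,10)_12 → 1³ + 3³ + 10³ = 1 + 27 + 1000 = 1028
1028 = (7,1,8)_12 → 7³ + 1³ + 8³ = 343 + 1 + 512 = 856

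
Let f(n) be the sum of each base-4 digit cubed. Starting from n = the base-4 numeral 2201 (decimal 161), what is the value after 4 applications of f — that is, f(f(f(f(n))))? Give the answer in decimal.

8

161 = (2,2,0,1)_4 → 2³ + 2³ + 0³ + 1³ = 8 + 8 + 0 + 1 = 17
17 = (1,0,1)_4 → 1³ + 0³ + 1³ = 1 + 0 + 1 = 2
2 = (2)_4 → 2³ = 8
8 = (2,0)_4 → 2³ + 0³ = 8 + 0 = 8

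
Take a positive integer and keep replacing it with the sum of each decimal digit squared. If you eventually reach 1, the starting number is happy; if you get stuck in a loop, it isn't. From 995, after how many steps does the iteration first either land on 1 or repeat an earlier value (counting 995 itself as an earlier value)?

14

995 → 9² + 9² + 5² = 187
187 → 1² + 8² + 7² = 114
114 → 1² + 1² + 4² = 18
18 → 1² + 8² = 65
65 → 6² + 5² = 61
61 → 6² + 1² = 37
37 → 3² + 7² = 58
58 → 5² + 8² = 89
89 → 8² + 9² = 145
145 → 1² + 4² + 5² = 42
42 → 4² + 2² = 20
20 → 2² + 0² = 4
4 → 4² = 16
16 → 1² + 6² = 37  — 37 repeats.
That took 14 steps.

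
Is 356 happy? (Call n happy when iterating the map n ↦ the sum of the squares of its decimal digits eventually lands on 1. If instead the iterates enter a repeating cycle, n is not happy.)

happy

356 → 3² + 5² + 6² = 70
70 → 7² + 0² = 49
49 → 4² + 9² = 97
97 → 9² + 7² = 130
130 → 1² + 3² + 0² = 10
10 → 1² + 0² = 1  — reached 1.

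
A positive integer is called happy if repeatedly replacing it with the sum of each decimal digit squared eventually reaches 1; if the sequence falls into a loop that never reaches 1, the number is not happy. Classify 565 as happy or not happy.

565 → 86
86 → 100
100 → 1  — reached 1.

happy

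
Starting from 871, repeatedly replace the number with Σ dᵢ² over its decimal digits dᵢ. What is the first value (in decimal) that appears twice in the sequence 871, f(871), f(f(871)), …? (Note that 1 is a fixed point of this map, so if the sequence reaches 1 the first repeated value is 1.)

871 → 8² + 7² + 1² = 114
114 → 1² + 1² + 4² = 18
18 → 1² + 8² = 65
65 → 6² + 5² = 61
61 → 6² + 1² = 37
37 → 3² + 7² = 58
58 → 5² + 8² = 89
89 → 8² + 9² = 145
145 → 1² + 4² + 5² = 42
42 → 4² + 2² = 20
20 → 2² + 0² = 4
4 → 4² = 16
16 → 1² + 6² = 37  — 37 already appeared earlier.

37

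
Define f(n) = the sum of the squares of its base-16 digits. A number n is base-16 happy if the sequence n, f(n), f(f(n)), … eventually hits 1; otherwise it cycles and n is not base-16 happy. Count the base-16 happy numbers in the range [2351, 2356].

2351: 2351 → 310 → 46 → 200 → 208 → 169 → 181 → 146 → 85 → 50 → 13 → 169  — not base-16 happy
2352: 2352 → 90 → 125 → 218 → 269 → 170 → 200 → 208 → 169 → 181 → 146 → 85 → 50 → 13 → 169  — not base-16 happy
2353: 2353 → 91 → 146 → 85 → 50 → 13 → 169 → 181 → 146  — not base-16 happy
2354: 2354 → 94 → 221 → 338 → 30 → 197 → 169 → 181 → 146 → 85 → 50 → 13 → 169  — not base-16 happy
2355: 2355 → 99 → 45 → 173 → 269 → 170 → 200 → 208 → 169 → 181 → 146 → 85 → 50 → 13 → 169  — not base-16 happy
2356: 2356 → 106 → 136 → 128 → 64 → 16 → 1  — base-16 happy
base-16 happy: 2356

1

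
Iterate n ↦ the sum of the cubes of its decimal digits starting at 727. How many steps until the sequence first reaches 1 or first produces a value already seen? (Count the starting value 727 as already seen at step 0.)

5

727 → 7³ + 2³ + 7³ = 694
694 → 6³ + 9³ + 4³ = 1009
1009 → 1³ + 0³ + 0³ + 9³ = 730
730 → 7³ + 3³ + 0³ = 370
370 → 3³ + 7³ + 0³ = 370  — 370 repeats.
That took 5 steps.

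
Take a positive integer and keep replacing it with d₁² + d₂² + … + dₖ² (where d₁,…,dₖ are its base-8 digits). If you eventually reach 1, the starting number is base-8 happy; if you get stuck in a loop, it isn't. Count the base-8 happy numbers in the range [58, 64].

58: 58 → 53 → 61 → 74 → 6 → 36 → 32 → 16 → 4 → 16  (repeats 16)
59: 59 → 58 → 53 → 61 → 74 → 6 → 36 → 32 → 16 → 4 → 16  (repeats 16)
60: 60 → 65 → 2 → 4 → 16 → 4  (repeats 4)
61: 61 → 74 → 6 → 36 → 32 → 16 → 4 → 16  (repeats 16)
62: 62 → 85 → 30 → 45 → 50 → 40 → 25 → 10 → 5 → 25  (repeats 25)
63: 63 → 98 → 21 → 29 → 34 → 20 → 20  (repeats 20)
64: 64 → 1  (reaches 1)
base-8 happy: 64

1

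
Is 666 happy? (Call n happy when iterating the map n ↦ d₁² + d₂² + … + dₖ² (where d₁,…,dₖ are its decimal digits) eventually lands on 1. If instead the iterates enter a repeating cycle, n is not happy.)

666 → 6² + 6² + 6² = 108
108 → 1² + 0² + 8² = 65
65 → 6² + 5² = 61
61 → 6² + 1² = 37
37 → 3² + 7² = 58
58 → 5² + 8² = 89
89 → 8² + 9² = 145
145 → 1² + 4² + 5² = 42
42 → 4² + 2² = 20
20 → 2² + 0² = 4
4 → 4² = 16
16 → 1² + 6² = 37  — 37 already seen; the sequence cycles without reaching 1.

not happy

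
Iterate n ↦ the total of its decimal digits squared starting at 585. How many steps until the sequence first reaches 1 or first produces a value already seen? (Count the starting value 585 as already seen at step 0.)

585 → 5² + 8² + 5² = 114
114 → 1² + 1² + 4² = 18
18 → 1² + 8² = 65
65 → 6² + 5² = 61
61 → 6² + 1² = 37
37 → 3² + 7² = 58
58 → 5² + 8² = 89
89 → 8² + 9² = 145
145 → 1² + 4² + 5² = 42
42 → 4² + 2² = 20
20 → 2² + 0² = 4
4 → 4² = 16
16 → 1² + 6² = 37  — 37 repeats.
That took 13 steps.

13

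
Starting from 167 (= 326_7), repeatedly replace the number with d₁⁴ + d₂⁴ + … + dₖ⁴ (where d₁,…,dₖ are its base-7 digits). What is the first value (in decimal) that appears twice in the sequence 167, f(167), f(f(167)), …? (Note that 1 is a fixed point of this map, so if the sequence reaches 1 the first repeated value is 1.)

2593

167 = (3,2,6)_7 → 1393
1393 = (4,0,3,0)_7 → 337
337 = (6,6,1)_7 → 2593
2593 = (1,0,3,6,3)_7 → 1459
1459 = (4,1,5,3)_7 → 963
963 = (2,5,4,4)_7 → 1153
1153 = (3,2,3,5)_7 → 803
803 = (2,2,2,5)_7 → 673
673 = (1,6,5,1)_7 → 1923
1923 = (5,4,1,5)_7 → 1507
1507 = (4,2,5,2)_7 → 913
913 = (2,4,4,3)_7 → 609
609 = (1,5,3,0)_7 → 707
707 = (2,0,3,0)_7 → 97
97 = (1,6,6)_7 → 2593  — 2593 already appeared earlier.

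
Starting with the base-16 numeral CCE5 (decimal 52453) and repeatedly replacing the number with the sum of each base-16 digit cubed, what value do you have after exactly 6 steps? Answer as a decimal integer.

397

52453 = (12,12,14,5)_16 → 12³ + 12³ + 14³ + 5³ = 1728 + 1728 + 2744 + 125 = 6325
6325 = (1,8,11,5)_16 → 1³ + 8³ + 11³ + 5³ = 1 + 512 + 1331 + 125 = 1969
1969 = (7,11,1)_16 → 7³ + 11³ + 1³ = 343 + 1331 + 1 = 1675
1675 = (6,8,11)_16 → 6³ + 8³ + 11³ = 216 + 512 + 1331 = 2059
2059 = (8,0,11)_16 → 8³ + 0³ + 11³ = 512 + 0 + 1331 = 1843
1843 = (7,3,3)_16 → 7³ + 3³ + 3³ = 343 + 27 + 27 = 397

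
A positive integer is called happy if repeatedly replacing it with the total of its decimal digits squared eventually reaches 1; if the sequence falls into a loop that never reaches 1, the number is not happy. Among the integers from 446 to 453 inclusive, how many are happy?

1

446: 446 → 68 → 100 → 1  (reaches 1)
447: 447 → 81 → 65 → 61 → 37 → 58 → 89 → 145 → 42 → 20 → 4 → 16 → 37  (repeats 37)
448: 448 → 96 → 117 → 51 → 26 → 40 → 16 → 37 → 58 → 89 → 145 → 42 → 20 → 4 → 16  (repeats 16)
449: 449 → 113 → 11 → 2 → 4 → 16 → 37 → 58 → 89 → 145 → 42 → 20 → 4  (repeats 4)
450: 450 → 41 → 17 → 50 → 25 → 29 → 85 → 89 → 145 → 42 → 20 → 4 → 16 → 37 → 58 → 89  (repeats 89)
451: 451 → 42 → 20 → 4 → 16 → 37 → 58 → 89 → 145 → 42  (repeats 42)
452: 452 → 45 → 41 → 17 → 50 → 25 → 29 → 85 → 89 → 145 → 42 → 20 → 4 → 16 → 37 → 58 → 89  (repeats 89)
453: 453 → 50 → 25 → 29 → 85 → 89 → 145 → 42 → 20 → 4 → 16 → 37 → 58 → 89  (repeats 89)
happy: 446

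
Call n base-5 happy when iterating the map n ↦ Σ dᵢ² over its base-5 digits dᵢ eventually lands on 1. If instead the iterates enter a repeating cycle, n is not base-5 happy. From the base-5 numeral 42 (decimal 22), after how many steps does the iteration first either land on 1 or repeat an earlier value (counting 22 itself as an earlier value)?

5

22 = (4,2)_5 → 4² + 2² = 20
20 = (4,0)_5 → 4² + 0² = 16
16 = (3,1)_5 → 3² + 1² = 10
10 = (2,0)_5 → 2² + 0² = 4
4 = (4)_5 → 4² = 16  — 16 repeats.
That took 5 steps.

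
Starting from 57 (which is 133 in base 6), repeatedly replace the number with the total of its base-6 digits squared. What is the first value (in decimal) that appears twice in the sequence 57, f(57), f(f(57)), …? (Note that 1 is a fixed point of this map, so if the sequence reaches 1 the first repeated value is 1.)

57 = (1,3,3)_6 → 19
19 = (3,1)_6 → 10
10 = (1,4)_6 → 17
17 = (2,5)_6 → 29
29 = (4,5)_6 → 41
41 = (1,0,5)_6 → 26
26 = (4,2)_6 → 20
20 = (3,2)_6 → 13
13 = (2,1)_6 → 5
5 = (5)_6 → 25
25 = (4,1)_6 → 17  — 17 already appeared earlier.

17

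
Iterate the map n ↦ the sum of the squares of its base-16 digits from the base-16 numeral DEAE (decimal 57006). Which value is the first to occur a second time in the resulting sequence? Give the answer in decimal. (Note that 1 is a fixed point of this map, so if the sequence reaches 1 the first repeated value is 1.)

57006 = (13,14,10,14)_16 → 661
661 = (2,9,5)_16 → 110
110 = (6,14)_16 → 232
232 = (14,8)_16 → 260
260 = (1,0,4)_16 → 17
17 = (1,1)_16 → 2
2 = (2)_16 → 4
4 = (4)_16 → 16
16 = (1,0)_16 → 1  — reached the fixed point 1.
1 → 1, so 1 is the first repeated value.

1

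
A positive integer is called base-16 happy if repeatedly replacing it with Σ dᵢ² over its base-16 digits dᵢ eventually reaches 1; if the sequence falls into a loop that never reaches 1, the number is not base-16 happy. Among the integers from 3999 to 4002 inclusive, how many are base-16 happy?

3999: 3999 → 531 → 14 → 196 → 160 → 100 → 52 → 25 → 82 → 29 → 170 → 200 → 208 → 169 → 181 → 146 → 85 → 50 → 13 → 169  (repeats 169)
4000: 4000 → 325 → 42 → 104 → 100 → 52 → 25 → 82 → 29 → 170 → 200 → 208 → 169 → 181 → 146 → 85 → 50 → 13 → 169  (repeats 169)
4001: 4001 → 326 → 53 → 34 → 8 → 64 → 16 → 1  (reaches 1)
4002: 4002 → 329 → 98 → 40 → 68 → 32 → 4 → 16 → 1  (reaches 1)
base-16 happy: 4001, 4002

2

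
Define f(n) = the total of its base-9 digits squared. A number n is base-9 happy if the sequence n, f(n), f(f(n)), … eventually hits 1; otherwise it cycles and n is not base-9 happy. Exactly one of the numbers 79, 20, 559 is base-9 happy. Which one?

559

79: 79 → 113 → 35 → 73 → 65 → 53 → 89 → 65  — repeats 65 (not base-9 happy)
20: 20 → 8 → 64 → 50 → 50  — repeats 50 (not base-9 happy)
559: 559 → 101 → 9 → 1  — reaches 1 (base-9 happy)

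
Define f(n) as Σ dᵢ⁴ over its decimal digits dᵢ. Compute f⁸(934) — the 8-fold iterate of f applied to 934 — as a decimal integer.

882

934 → 6898
6898 → 16049
16049 → 8114
8114 → 4354
4354 → 1218
1218 → 4114
4114 → 514
514 → 882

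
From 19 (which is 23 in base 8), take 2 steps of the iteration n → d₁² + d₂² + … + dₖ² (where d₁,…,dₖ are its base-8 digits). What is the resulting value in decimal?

19 = (2,3)_8 → 2² + 3² = 13
13 = (1,5)_8 → 1² + 5² = 26

26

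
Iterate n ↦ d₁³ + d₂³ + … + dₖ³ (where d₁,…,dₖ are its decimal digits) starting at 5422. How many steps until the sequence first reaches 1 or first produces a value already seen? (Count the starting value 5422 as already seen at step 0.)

5

5422 → 5³ + 4³ + 2³ + 2³ = 125 + 64 + 8 + 8 = 205
205 → 2³ + 0³ + 5³ = 8 + 0 + 125 = 133
133 → 1³ + 3³ + 3³ = 1 + 27 + 27 = 55
55 → 5³ + 5³ = 125 + 125 = 250
250 → 2³ + 5³ + 0³ = 8 + 125 + 0 = 133  — 133 repeats.
That took 5 steps.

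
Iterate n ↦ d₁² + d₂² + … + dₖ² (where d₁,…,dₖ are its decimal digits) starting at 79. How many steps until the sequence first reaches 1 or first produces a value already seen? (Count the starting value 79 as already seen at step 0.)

79 → 7² + 9² = 130
130 → 1² + 3² + 0² = 10
10 → 1² + 0² = 1  — reached 1.
That took 3 steps.

3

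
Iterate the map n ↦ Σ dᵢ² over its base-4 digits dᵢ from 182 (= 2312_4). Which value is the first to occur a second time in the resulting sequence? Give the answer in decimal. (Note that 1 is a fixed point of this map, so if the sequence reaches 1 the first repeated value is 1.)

182 = (2,3,1,2)_4 → 18
18 = (1,0,2)_4 → 5
5 = (1,1)_4 → 2
2 = (2)_4 → 4
4 = (1,0)_4 → 1  — reached the fixed point 1.
1 → 1, so 1 is the first repeated value.

1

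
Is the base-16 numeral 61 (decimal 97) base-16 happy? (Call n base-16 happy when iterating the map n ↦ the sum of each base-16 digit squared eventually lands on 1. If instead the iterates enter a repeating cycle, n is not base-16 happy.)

not base-16 happy

97 = (6,1)_16 → 37
37 = (2,5)_16 → 29
29 = (1,13)_16 → 170
170 = (10,10)_16 → 200
200 = (12,8)_16 → 208
208 = (13,0)_16 → 169
169 = (10,9)_16 → 181
181 = (11,5)_16 → 146
146 = (9,2)_16 → 85
85 = (5,5)_16 → 50
50 = (3,2)_16 → 13
13 = (13)_16 → 169  — 169 already seen; the sequence cycles without reaching 1.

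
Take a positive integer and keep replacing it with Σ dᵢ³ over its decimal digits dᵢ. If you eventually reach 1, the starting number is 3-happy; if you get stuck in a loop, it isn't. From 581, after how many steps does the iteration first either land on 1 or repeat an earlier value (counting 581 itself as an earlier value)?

581 → 5³ + 8³ + 1³ = 125 + 512 + 1 = 638
638 → 6³ + 3³ + 8³ = 216 + 27 + 512 = 755
755 → 7³ + 5³ + 5³ = 343 + 125 + 125 = 593
593 → 5³ + 9³ + 3³ = 125 + 729 + 27 = 881
881 → 8³ + 8³ + 1³ = 512 + 512 + 1 = 1025
1025 → 1³ + 0³ + 2³ + 5³ = 1 + 0 + 8 + 125 = 134
134 → 1³ + 3³ + 4³ = 1 + 27 + 64 = 92
92 → 9³ + 2³ = 729 + 8 = 737
737 → 7³ + 3³ + 7³ = 343 + 27 + 343 = 713
713 → 7³ + 1³ + 3³ = 343 + 1 + 27 = 371
371 → 3³ + 7³ + 1³ = 27 + 343 + 1 = 371  — 371 repeats.
That took 11 steps.

11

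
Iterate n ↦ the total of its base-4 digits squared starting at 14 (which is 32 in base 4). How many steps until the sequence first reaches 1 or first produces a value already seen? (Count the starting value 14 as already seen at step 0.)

14 = (3,2)_4 → 3² + 2² = 9 + 4 = 13
13 = (3,1)_4 → 3² + 1² = 9 + 1 = 10
10 = (2,2)_4 → 2² + 2² = 4 + 4 = 8
8 = (2,0)_4 → 2² + 0² = 4 + 0 = 4
4 = (1,0)_4 → 1² + 0² = 1 + 0 = 1  — reached 1.
That took 5 steps.

5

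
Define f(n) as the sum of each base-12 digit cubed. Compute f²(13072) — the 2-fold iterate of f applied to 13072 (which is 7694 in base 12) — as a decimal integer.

1305

13072 = (7,6,9,4)_12 → 7³ + 6³ + 9³ + 4³ = 343 + 216 + 729 + 64 = 1352
1352 = (9,4,8)_12 → 9³ + 4³ + 8³ = 729 + 64 + 512 = 1305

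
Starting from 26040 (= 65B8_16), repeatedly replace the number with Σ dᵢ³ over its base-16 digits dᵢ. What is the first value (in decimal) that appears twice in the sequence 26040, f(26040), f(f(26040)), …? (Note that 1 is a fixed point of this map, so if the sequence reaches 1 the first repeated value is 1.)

2709

26040 = (6,5,11,8)_16 → 6³ + 5³ + 11³ + 8³ = 216 + 125 + 1331 + 512 = 2184
2184 = (8,8,8)_16 → 8³ + 8³ + 8³ = 512 + 512 + 512 = 1536
1536 = (6,0,0)_16 → 6³ + 0³ + 0³ = 216 + 0 + 0 = 216
216 = (13,8)_16 → 13³ + 8³ = 2197 + 512 = 2709
2709 = (10,9,5)_16 → 10³ + 9³ + 5³ = 1000 + 729 + 125 = 1854
1854 = (7,3,14)_16 → 7³ + 3³ + 14³ = 343 + 27 + 2744 = 3114
3114 = (12,2,10)_16 → 12³ + 2³ + 10³ = 1728 + 8 + 1000 = 2736
2736 = (10,11,0)_16 → 10³ + 11³ + 0³ = 1000 + 1331 + 0 = 2331
2331 = (9,1,11)_16 → 9³ + 1³ + 11³ = 729 + 1 + 1331 = 2061
2061 = (8,0,13)_16 → 8³ + 0³ + 13³ = 512 + 0 + 2197 = 2709  — 2709 already appeared earlier.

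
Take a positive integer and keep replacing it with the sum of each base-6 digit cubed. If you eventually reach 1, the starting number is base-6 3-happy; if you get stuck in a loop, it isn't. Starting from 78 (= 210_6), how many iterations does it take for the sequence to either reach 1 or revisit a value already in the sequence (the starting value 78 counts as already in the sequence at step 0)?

78 = (2,1,0)_6 → 9
9 = (1,3)_6 → 28
28 = (4,4)_6 → 128
128 = (3,3,2)_6 → 62
62 = (1,4,2)_6 → 73
73 = (2,0,1)_6 → 9  — 9 repeats.
That took 6 steps.

6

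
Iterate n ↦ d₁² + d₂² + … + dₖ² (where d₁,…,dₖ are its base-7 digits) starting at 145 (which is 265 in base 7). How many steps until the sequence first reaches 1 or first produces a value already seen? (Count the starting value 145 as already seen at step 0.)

5

145 = (2,6,5)_7 → 2² + 6² + 5² = 65
65 = (1,2,2)_7 → 1² + 2² + 2² = 9
9 = (1,2)_7 → 1² + 2² = 5
5 = (5)_7 → 5² = 25
25 = (3,4)_7 → 3² + 4² = 25  — 25 repeats.
That took 5 steps.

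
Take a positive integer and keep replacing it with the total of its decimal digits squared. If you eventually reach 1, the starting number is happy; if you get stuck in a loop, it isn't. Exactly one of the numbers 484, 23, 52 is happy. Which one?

23

484: 484 → 96 → 117 → 51 → 26 → 40 → 16 → 37 → 58 → 89 → 145 → 42 → 20 → 4 → 16  — repeats 16 (not happy)
23: 23 → 13 → 10 → 1  — reaches 1 (happy)
52: 52 → 29 → 85 → 89 → 145 → 42 → 20 → 4 → 16 → 37 → 58 → 89  — repeats 89 (not happy)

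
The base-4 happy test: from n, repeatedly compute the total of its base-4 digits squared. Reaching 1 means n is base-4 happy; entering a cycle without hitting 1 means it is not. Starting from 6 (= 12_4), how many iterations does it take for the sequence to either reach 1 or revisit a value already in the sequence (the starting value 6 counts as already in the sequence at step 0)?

4

6 = (1,2)_4 → 1² + 2² = 1 + 4 = 5
5 = (1,1)_4 → 1² + 1² = 1 + 1 = 2
2 = (2)_4 → 2² = 4
4 = (1,0)_4 → 1² + 0² = 1 + 0 = 1  — reached 1.
That took 4 steps.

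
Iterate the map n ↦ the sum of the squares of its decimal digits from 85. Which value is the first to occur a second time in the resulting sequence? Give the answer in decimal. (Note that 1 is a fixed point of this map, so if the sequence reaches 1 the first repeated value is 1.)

89

85 → 8² + 5² = 64 + 25 = 89
89 → 8² + 9² = 64 + 81 = 145
145 → 1² + 4² + 5² = 1 + 16 + 25 = 42
42 → 4² + 2² = 16 + 4 = 20
20 → 2² + 0² = 4 + 0 = 4
4 → 4² = 16
16 → 1² + 6² = 1 + 36 = 37
37 → 3² + 7² = 9 + 49 = 58
58 → 5² + 8² = 25 + 64 = 89  — 89 already appeared earlier.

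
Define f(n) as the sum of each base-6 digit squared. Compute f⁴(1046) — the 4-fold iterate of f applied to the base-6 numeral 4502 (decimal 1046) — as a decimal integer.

1046 = (4,5,0,2)_6 → 4² + 5² + 0² + 2² = 45
45 = (1,1,3)_6 → 1² + 1² + 3² = 11
11 = (1,5)_6 → 1² + 5² = 26
26 = (4,2)_6 → 4² + 2² = 20

20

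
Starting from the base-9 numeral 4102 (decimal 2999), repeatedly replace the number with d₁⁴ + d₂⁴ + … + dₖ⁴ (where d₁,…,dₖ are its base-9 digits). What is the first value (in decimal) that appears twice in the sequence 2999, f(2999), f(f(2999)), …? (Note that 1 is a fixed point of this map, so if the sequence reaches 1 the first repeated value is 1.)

1

2999 = (4,1,0,2)_9 → 4⁴ + 1⁴ + 0⁴ + 2⁴ = 273
273 = (3,3,3)_9 → 3⁴ + 3⁴ + 3⁴ = 243
243 = (3,0,0)_9 → 3⁴ + 0⁴ + 0⁴ = 81
81 = (1,0,0)_9 → 1⁴ + 0⁴ + 0⁴ = 1  — reached the fixed point 1.
1 → 1, so 1 is the first repeated value.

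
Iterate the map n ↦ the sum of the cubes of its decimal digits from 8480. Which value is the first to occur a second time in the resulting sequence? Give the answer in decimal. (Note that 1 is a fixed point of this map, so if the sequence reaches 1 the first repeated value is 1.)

8480 → 1088
1088 → 1025
1025 → 134
134 → 92
92 → 737
737 → 713
713 → 371
371 → 371  — 371 already appeared earlier.

371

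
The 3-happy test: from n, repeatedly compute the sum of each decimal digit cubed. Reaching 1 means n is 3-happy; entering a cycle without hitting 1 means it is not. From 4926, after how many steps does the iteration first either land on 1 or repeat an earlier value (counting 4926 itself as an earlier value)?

13

4926 → 4³ + 9³ + 2³ + 6³ = 64 + 729 + 8 + 216 = 1017
1017 → 1³ + 0³ + 1³ + 7³ = 1 + 0 + 1 + 343 = 345
345 → 3³ + 4³ + 5³ = 27 + 64 + 125 = 216
216 → 2³ + 1³ + 6³ = 8 + 1 + 216 = 225
225 → 2³ + 2³ + 5³ = 8 + 8 + 125 = 141
141 → 1³ + 4³ + 1³ = 1 + 64 + 1 = 66
66 → 6³ + 6³ = 216 + 216 = 432
432 → 4³ + 3³ + 2³ = 64 + 27 + 8 = 99
99 → 9³ + 9³ = 729 + 729 = 1458
1458 → 1³ + 4³ + 5³ + 8³ = 1 + 64 + 125 + 512 = 702
702 → 7³ + 0³ + 2³ = 343 + 0 + 8 = 351
351 → 3³ + 5³ + 1³ = 27 + 125 + 1 = 153
153 → 1³ + 5³ + 3³ = 1 + 125 + 27 = 153  — 153 repeats.
That took 13 steps.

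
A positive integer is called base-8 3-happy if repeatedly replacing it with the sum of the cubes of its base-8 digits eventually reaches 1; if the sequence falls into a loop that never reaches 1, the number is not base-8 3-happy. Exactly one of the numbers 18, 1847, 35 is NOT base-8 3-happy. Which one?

18: 18 → 16 → 8 → 1  — reaches 1 (base-8 3-happy)
1847: 1847 → 650 → 18 → 16 → 8 → 1  — reaches 1 (base-8 3-happy)
35: 35 → 91 → 55 → 559 → 469 → 476 → 434 → 440 → 559  — repeats 559 (not base-8 3-happy)

35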